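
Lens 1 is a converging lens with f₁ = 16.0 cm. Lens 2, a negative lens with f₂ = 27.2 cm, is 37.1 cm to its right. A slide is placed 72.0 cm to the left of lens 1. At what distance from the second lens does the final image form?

10.3 cm

Lens 1: 1/d_i1 = 1/f₁ − 1/d_o1 = 1/(16.0) − 1/(72.0) = 0.04861, so d_i1 = 20.57 cm.
The intermediate image is 20.57 cm to the right of lens 1, which is 37.1 − (20.57) = 16.53 cm to the left of lens 2, so d_o2 = +16.53 cm.
Lens 2 is diverging, so f₂ = −27.2 cm.
Lens 2: 1/d_i2 = 1/f₂ − 1/d_o2 = 1/(-27.2) − 1/(16.53) = -0.09726, so d_i2 = -10.3 cm.
The final image is virtual, 10.3 cm to the left of lens 2 (overall magnification ≈ -0.18).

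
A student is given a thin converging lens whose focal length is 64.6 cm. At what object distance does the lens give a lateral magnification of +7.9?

m = −d_i/d_o ⇒ d_i = −m·d_o.
1/f = 1/d_o + 1/d_i = 1/d_o − 1/(m·d_o) = (1 − 1/m)/d_o, so d_o = f(1 − 1/m) = (64.60)(1 − 1/(+7.9)) = 56.4 cm.

56.4 cm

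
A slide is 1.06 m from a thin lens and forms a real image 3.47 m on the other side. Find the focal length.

f = 0.812 m (converging)

Real image ⇒ d_i = +3.47 m.
1/f = 1/d_o + 1/d_i = 1/(1.06) + 1/(3.47) = 1.232, so f = 0.812 m.
Since f is positive, the thin lens is converging.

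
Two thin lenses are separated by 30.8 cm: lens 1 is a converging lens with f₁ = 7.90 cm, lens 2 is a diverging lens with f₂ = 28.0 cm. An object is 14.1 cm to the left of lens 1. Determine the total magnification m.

Lens 1: 1/d_i1 = 1/(7.90) − 1/(14.1) = 0.05566, so d_i1 = 17.97 cm; m₁ = −d_i1/d_o1 = -1.274.
d_o2 = 30.8 − (17.97) = 12.83 cm.
f₂ = −28.0 cm (diverging).
Lens 2: 1/d_i2 = 1/(-28.0) − 1/(12.83) = -0.1137, so d_i2 = -8.798 cm; m₂ = −d_i2/d_o2 = +0.6858.
m = m₁·m₂ = (-1.274)(+0.6858) = -0.874.

m = -0.874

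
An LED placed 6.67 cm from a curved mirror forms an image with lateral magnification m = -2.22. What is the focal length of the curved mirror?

m = −d_i/d_o ⇒ d_i = −m·d_o = −(-2.22)·(6.67) = 14.81 cm.
1/f = 1/d_o + 1/d_i = 1/(6.67) + 1/(14.81) = 0.2174, so f = 4.60 cm.
Since f is positive, the curved mirror is concave.

f = 4.60 cm (concave)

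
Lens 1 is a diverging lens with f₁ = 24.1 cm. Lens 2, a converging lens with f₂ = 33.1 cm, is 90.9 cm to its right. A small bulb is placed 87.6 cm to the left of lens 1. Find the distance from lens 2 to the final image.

47.4 cm

Lens 1 is diverging, so f₁ = −24.1 cm.
Lens 1: 1/d_i1 = 1/f₁ − 1/d_o1 = 1/(-24.1) − 1/(87.6) = -0.05291, so d_i1 = -18.90 cm.
The intermediate image is 18.90 cm to the left of lens 1 (virtual), which is 90.9 − (-18.90) = 109.8 cm to the left of lens 2, so d_o2 = +109.8 cm.
Lens 2: 1/d_i2 = 1/f₂ − 1/d_o2 = 1/(33.1) − 1/(109.8) = 0.02110, so d_i2 = 47.4 cm.
The final image is real, 47.4 cm to the right of lens 2 (overall magnification ≈ -0.093).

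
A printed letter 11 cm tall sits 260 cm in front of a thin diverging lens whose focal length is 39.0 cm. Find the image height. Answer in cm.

For a diverging lens, f = -39.0 cm.
1/d_i = 1/f − 1/d_o = 1/(-39.00) − 1/(260) = -0.02949, so d_i = -33.91 cm.
m = −d_i/d_o = +0.1304.
|h_i| = |m|·h_o = 0.1304 × 11 = 1.43 cm. The image is virtual, upright and reduced, on the same side as the object.

1.43 cm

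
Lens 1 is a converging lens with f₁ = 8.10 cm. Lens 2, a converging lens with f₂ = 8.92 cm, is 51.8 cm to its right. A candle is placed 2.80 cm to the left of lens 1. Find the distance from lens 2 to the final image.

10.6 cm

Lens 1: 1/d_i1 = 1/f₁ − 1/d_o1 = 1/(8.10) − 1/(2.80) = -0.2337, so d_i1 = -4.279 cm.
The intermediate image is 4.279 cm to the left of lens 1 (virtual), which is 51.8 − (-4.279) = 56.08 cm to the left of lens 2, so d_o2 = +56.08 cm.
Lens 2: 1/d_i2 = 1/f₂ − 1/d_o2 = 1/(8.92) − 1/(56.08) = 0.09428, so d_i2 = 10.6 cm.
The final image is real, 10.6 cm to the right of lens 2 (overall magnification ≈ -0.29).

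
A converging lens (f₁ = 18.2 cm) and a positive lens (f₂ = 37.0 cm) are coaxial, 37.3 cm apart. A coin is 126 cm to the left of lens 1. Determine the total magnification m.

m = -0.298

Lens 1: 1/d_i1 = 1/(18.2) − 1/(126) = 0.04701, so d_i1 = 21.27 cm; m₁ = −d_i1/d_o1 = -0.1688.
d_o2 = 37.3 − (21.27) = 16.03 cm.
Lens 2: 1/d_i2 = 1/(37.0) − 1/(16.03) = -0.03536, so d_i2 = -28.28 cm; m₂ = −d_i2/d_o2 = +1.764.
m = m₁·m₂ = (-0.1688)(+1.764) = -0.298.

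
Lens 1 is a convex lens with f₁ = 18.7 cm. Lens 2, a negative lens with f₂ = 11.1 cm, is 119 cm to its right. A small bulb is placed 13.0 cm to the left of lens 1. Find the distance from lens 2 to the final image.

10.4 cm

Lens 1: 1/d_i1 = 1/f₁ − 1/d_o1 = 1/(18.7) − 1/(13.0) = -0.02345, so d_i1 = -42.65 cm.
The intermediate image is 42.65 cm to the left of lens 1 (virtual), which is 119 − (-42.65) = 161.7 cm to the left of lens 2, so d_o2 = +161.7 cm.
Lens 2 is diverging, so f₂ = −11.1 cm.
Lens 2: 1/d_i2 = 1/f₂ − 1/d_o2 = 1/(-11.1) − 1/(161.7) = -0.09627, so d_i2 = -10.4 cm.
The final image is virtual, 10.4 cm to the left of lens 2 (overall magnification ≈ 0.21).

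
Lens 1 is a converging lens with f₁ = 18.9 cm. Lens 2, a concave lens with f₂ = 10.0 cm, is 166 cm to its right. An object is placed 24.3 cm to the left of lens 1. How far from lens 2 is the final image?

8.90 cm

Lens 1: 1/d_i1 = 1/f₁ − 1/d_o1 = 1/(18.9) − 1/(24.3) = 0.01176, so d_i1 = 85.05 cm.
The intermediate image is 85.05 cm to the right of lens 1, which is 166 − (85.05) = 80.95 cm to the left of lens 2, so d_o2 = +80.95 cm.
Lens 2 is diverging, so f₂ = −10.0 cm.
Lens 2: 1/d_i2 = 1/f₂ − 1/d_o2 = 1/(-10.0) − 1/(80.95) = -0.1124, so d_i2 = -8.90 cm.
The final image is virtual, 8.90 cm to the left of lens 2 (overall magnification ≈ -0.38).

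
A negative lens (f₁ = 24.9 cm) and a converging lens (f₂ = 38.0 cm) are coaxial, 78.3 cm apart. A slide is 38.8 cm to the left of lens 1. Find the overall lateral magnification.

f₁ = −24.9 cm (diverging).
Lens 1: 1/d_i1 = 1/(-24.9) − 1/(38.8) = -0.06593, so d_i1 = -15.17 cm; m₁ = −d_i1/d_o1 = +0.3910.
d_o2 = 78.3 − (-15.17) = 93.47 cm.
Lens 2: 1/d_i2 = 1/(38.0) − 1/(93.47) = 0.01562, so d_i2 = 64.03 cm; m₂ = −d_i2/d_o2 = -0.6851.
m = m₁·m₂ = (+0.3910)(-0.6851) = -0.268.

m = -0.268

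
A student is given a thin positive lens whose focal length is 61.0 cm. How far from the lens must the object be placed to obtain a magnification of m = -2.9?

82.0 cm

m = −d_i/d_o ⇒ d_i = −m·d_o.
1/f = 1/d_o + 1/d_i = 1/d_o − 1/(m·d_o) = (1 − 1/m)/d_o, so d_o = f(1 − 1/m) = (61.00)(1 − 1/(-2.9)) = 82.0 cm.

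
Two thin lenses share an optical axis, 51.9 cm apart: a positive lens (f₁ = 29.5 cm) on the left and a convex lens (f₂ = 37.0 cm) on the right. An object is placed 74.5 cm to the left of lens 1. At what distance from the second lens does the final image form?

Lens 1: 1/d_i1 = 1/f₁ − 1/d_o1 = 1/(29.5) − 1/(74.5) = 0.02048, so d_i1 = 48.84 cm.
The intermediate image is 48.84 cm to the right of lens 1, which is 51.9 − (48.84) = 3.060 cm to the left of lens 2, so d_o2 = +3.060 cm.
Lens 2: 1/d_i2 = 1/f₂ − 1/d_o2 = 1/(37.0) − 1/(3.060) = -0.2998, so d_i2 = -3.34 cm.
The final image is virtual, 3.34 cm to the left of lens 2 (overall magnification ≈ -0.71).

3.34 cm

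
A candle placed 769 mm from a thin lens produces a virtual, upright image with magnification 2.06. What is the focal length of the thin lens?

f = 1490 mm (converging)

m = −d_i/d_o ⇒ d_i = −m·d_o = −(+2.06)·(769) = -1584 mm.
1/f = 1/d_o + 1/d_i = 1/(769) + 1/(-1584) = 0.0006691, so f = 1490 mm.
Since f is positive, the thin lens is converging.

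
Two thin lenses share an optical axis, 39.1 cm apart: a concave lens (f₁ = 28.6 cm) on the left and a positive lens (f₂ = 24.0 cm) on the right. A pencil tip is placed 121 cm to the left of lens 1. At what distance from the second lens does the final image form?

Lens 1 is diverging, so f₁ = −28.6 cm.
Lens 1: 1/d_i1 = 1/f₁ − 1/d_o1 = 1/(-28.6) − 1/(121) = -0.04323, so d_i1 = -23.13 cm.
The intermediate image is 23.13 cm to the left of lens 1 (virtual), which is 39.1 − (-23.13) = 62.23 cm to the left of lens 2, so d_o2 = +62.23 cm.
Lens 2: 1/d_i2 = 1/f₂ − 1/d_o2 = 1/(24.0) − 1/(62.23) = 0.02560, so d_i2 = 39.1 cm.
The final image is real, 39.1 cm to the right of lens 2 (overall magnification ≈ -0.12).

39.1 cm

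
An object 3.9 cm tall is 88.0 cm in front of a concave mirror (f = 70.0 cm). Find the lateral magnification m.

m = -3.89

1/d_i = 1/f − 1/d_o = 1/(70.00) − 1/(88.0) = 0.002922, so d_i = 342.2 cm.
m = −d_i/d_o = −(342.2)/(88.0) = -3.89.
The image is real, inverted and enlarged, in front of the mirror.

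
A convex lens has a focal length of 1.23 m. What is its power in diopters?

P = 1/f = 1/(1.23 m) = +0.813 D.

P = +0.813 D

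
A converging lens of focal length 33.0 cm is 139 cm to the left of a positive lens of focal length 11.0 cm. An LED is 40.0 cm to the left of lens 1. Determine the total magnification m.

Lens 1: 1/d_i1 = 1/(33.0) − 1/(40.0) = 0.005303, so d_i1 = 188.6 cm; m₁ = −d_i1/d_o1 = -4.715.
d_o2 = 139 − (188.6) = -49.60 cm (virtual object).
Lens 2: 1/d_i2 = 1/(11.0) − 1/(-49.60) = 0.1111, so d_i2 = 9.003 cm; m₂ = −d_i2/d_o2 = +0.1815.
m = m₁·m₂ = (-4.715)(+0.1815) = -0.856.

m = -0.856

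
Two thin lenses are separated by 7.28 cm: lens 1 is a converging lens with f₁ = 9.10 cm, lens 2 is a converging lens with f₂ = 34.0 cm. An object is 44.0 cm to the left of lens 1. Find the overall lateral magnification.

m = -0.232

Lens 1: 1/d_i1 = 1/(9.10) − 1/(44.0) = 0.08716, so d_i1 = 11.47 cm; m₁ = −d_i1/d_o1 = -0.2607.
d_o2 = 7.28 − (11.47) = -4.190 cm (virtual object).
Lens 2: 1/d_i2 = 1/(34.0) − 1/(-4.190) = 0.2681, so d_i2 = 3.730 cm; m₂ = −d_i2/d_o2 = +0.8903.
m = m₁·m₂ = (-0.2607)(+0.8903) = -0.232.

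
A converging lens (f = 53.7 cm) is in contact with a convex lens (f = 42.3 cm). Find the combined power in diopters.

P = +4.23 D

P₁ = 1/f₁ = 1/(0.537 m) = +1.862 D; P₂ = 1/f₂ = 1/(0.423 m) = +2.364 D.
For thin lenses in contact, P = P₁ + P₂ = (+1.862) + (+2.364) = +4.23 D.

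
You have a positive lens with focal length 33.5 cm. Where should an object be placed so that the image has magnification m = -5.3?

39.8 cm

m = −d_i/d_o ⇒ d_i = −m·d_o.
1/f = 1/d_o + 1/d_i = 1/d_o − 1/(m·d_o) = (1 − 1/m)/d_o, so d_o = f(1 − 1/m) = (33.50)(1 − 1/(-5.3)) = 39.8 cm.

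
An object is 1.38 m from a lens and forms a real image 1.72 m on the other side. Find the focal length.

f = 0.766 m (converging)

Real image ⇒ d_i = +1.72 m.
1/f = 1/d_o + 1/d_i = 1/(1.38) + 1/(1.72) = 1.306, so f = 0.766 m.
Since f is positive, the lens is converging.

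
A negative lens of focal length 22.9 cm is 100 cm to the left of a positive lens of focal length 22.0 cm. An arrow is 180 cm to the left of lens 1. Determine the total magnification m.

f₁ = −22.9 cm (diverging).
Lens 1: 1/d_i1 = 1/(-22.9) − 1/(180) = -0.04922, so d_i1 = -20.32 cm; m₁ = −d_i1/d_o1 = +0.1129.
d_o2 = 100 − (-20.32) = 120.3 cm.
Lens 2: 1/d_i2 = 1/(22.0) − 1/(120.3) = 0.03714, so d_i2 = 26.92 cm; m₂ = −d_i2/d_o2 = -0.2238.
m = m₁·m₂ = (+0.1129)(-0.2238) = -0.0253.

m = -0.0253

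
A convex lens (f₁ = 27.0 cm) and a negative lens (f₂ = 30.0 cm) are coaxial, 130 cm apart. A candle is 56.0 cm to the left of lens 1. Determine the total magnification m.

m = -0.259

Lens 1: 1/d_i1 = 1/(27.0) − 1/(56.0) = 0.01918, so d_i1 = 52.14 cm; m₁ = −d_i1/d_o1 = -0.9311.
d_o2 = 130 − (52.14) = 77.86 cm.
f₂ = −30.0 cm (diverging).
Lens 2: 1/d_i2 = 1/(-30.0) − 1/(77.86) = -0.04618, so d_i2 = -21.66 cm; m₂ = −d_i2/d_o2 = +0.2781.
m = m₁·m₂ = (-0.9311)(+0.2781) = -0.259.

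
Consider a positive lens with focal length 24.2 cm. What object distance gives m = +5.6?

19.9 cm

m = −d_i/d_o ⇒ d_i = −m·d_o.
1/f = 1/d_o + 1/d_i = 1/d_o − 1/(m·d_o) = (1 − 1/m)/d_o, so d_o = f(1 − 1/m) = (24.20)(1 − 1/(+5.6)) = 19.9 cm.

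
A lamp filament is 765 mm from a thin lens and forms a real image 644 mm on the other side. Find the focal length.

Real image ⇒ d_i = +644 mm.
1/f = 1/d_o + 1/d_i = 1/(765) + 1/(644) = 0.002860, so f = 350 mm.
Since f is positive, the thin lens is converging.

f = 350 mm (converging)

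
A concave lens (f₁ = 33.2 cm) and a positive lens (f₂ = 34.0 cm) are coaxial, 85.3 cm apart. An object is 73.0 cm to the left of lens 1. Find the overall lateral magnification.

m = -0.143

f₁ = −33.2 cm (diverging).
Lens 1: 1/d_i1 = 1/(-33.2) − 1/(73.0) = -0.04382, so d_i1 = -22.82 cm; m₁ = −d_i1/d_o1 = +0.3126.
d_o2 = 85.3 − (-22.82) = 108.1 cm.
Lens 2: 1/d_i2 = 1/(34.0) − 1/(108.1) = 0.02016, so d_i2 = 49.60 cm; m₂ = −d_i2/d_o2 = -0.4588.
m = m₁·m₂ = (+0.3126)(-0.4588) = -0.143.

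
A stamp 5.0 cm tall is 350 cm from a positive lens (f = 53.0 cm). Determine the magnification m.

1/d_i = 1/f − 1/d_o = 1/(53.00) − 1/(350) = 0.01601, so d_i = 62.46 cm.
m = −d_i/d_o = −(62.46)/(350) = -0.178.
The image is real, inverted and reduced, on the far side of the lens.

m = -0.178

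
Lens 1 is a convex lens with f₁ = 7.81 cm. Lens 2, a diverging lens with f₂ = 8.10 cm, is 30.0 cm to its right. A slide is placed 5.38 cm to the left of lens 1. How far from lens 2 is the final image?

Lens 1: 1/d_i1 = 1/f₁ − 1/d_o1 = 1/(7.81) − 1/(5.38) = -0.05783, so d_i1 = -17.29 cm.
The intermediate image is 17.29 cm to the left of lens 1 (virtual), which is 30.0 − (-17.29) = 47.29 cm to the left of lens 2, so d_o2 = +47.29 cm.
Lens 2 is diverging, so f₂ = −8.10 cm.
Lens 2: 1/d_i2 = 1/f₂ − 1/d_o2 = 1/(-8.10) − 1/(47.29) = -0.1446, so d_i2 = -6.92 cm.
The final image is virtual, 6.92 cm to the left of lens 2 (overall magnification ≈ 0.47).

6.92 cm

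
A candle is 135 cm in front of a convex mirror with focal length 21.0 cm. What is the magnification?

For a convex mirror, f = -21.0 cm.
1/d_i = 1/f − 1/d_o = 1/(-21.00) − 1/(135) = -0.05503, so d_i = -18.17 cm.
m = −d_i/d_o = −(-18.17)/(135) = +0.135.
The image is virtual, upright and reduced, behind the mirror.

m = +0.135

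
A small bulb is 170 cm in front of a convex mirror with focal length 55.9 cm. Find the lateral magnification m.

m = +0.247

For a convex mirror, f = -55.9 cm.
1/d_i = 1/f − 1/d_o = 1/(-55.90) − 1/(170) = -0.02377, so d_i = -42.07 cm.
m = −d_i/d_o = −(-42.07)/(170) = +0.247.
The image is virtual, upright and reduced, behind the mirror.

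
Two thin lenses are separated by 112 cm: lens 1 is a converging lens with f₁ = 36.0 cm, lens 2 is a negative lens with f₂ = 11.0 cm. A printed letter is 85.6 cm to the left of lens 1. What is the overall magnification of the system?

Lens 1: 1/d_i1 = 1/(36.0) − 1/(85.6) = 0.01610, so d_i1 = 62.13 cm; m₁ = −d_i1/d_o1 = -0.7258.
d_o2 = 112 − (62.13) = 49.87 cm.
f₂ = −11.0 cm (diverging).
Lens 2: 1/d_i2 = 1/(-11.0) − 1/(49.87) = -0.1110, so d_i2 = -9.012 cm; m₂ = −d_i2/d_o2 = +0.1807.
m = m₁·m₂ = (-0.7258)(+0.1807) = -0.131.

m = -0.131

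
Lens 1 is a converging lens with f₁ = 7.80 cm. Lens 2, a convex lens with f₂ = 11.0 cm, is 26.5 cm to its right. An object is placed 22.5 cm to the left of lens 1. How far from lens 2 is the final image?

Lens 1: 1/d_i1 = 1/f₁ − 1/d_o1 = 1/(7.80) − 1/(22.5) = 0.08376, so d_i1 = 11.94 cm.
The intermediate image is 11.94 cm to the right of lens 1, which is 26.5 − (11.94) = 14.56 cm to the left of lens 2, so d_o2 = +14.56 cm.
Lens 2: 1/d_i2 = 1/f₂ − 1/d_o2 = 1/(11.0) − 1/(14.56) = 0.02223, so d_i2 = 45.0 cm.
The final image is real, 45.0 cm to the right of lens 2 (overall magnification ≈ 1.6).

45.0 cm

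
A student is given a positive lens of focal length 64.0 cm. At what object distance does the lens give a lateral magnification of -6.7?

m = −d_i/d_o ⇒ d_i = −m·d_o.
1/f = 1/d_o + 1/d_i = 1/d_o − 1/(m·d_o) = (1 − 1/m)/d_o, so d_o = f(1 − 1/m) = (64.00)(1 − 1/(-6.7)) = 73.6 cm.

73.6 cm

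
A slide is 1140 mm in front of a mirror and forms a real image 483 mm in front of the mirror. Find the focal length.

Real image ⇒ d_i = +483 mm.
1/f = 1/d_o + 1/d_i = 1/(1140) + 1/(483) = 0.002948, so f = 339 mm.
Since f is positive, the mirror is concave.

f = 339 mm (concave)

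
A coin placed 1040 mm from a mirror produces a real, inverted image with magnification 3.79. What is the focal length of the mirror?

f = 823 mm (concave)

m = −d_i/d_o ⇒ d_i = −m·d_o = −(-3.79)·(1040) = 3942 mm.
1/f = 1/d_o + 1/d_i = 1/(1040) + 1/(3942) = 0.001215, so f = 823 mm.
Since f is positive, the mirror is concave.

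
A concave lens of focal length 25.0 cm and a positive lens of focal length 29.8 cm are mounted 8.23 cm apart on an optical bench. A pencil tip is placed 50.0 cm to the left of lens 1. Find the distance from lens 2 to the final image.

151 cm

Lens 1 is diverging, so f₁ = −25.0 cm.
Lens 1: 1/d_i1 = 1/f₁ − 1/d_o1 = 1/(-25.0) − 1/(50.0) = -0.06000, so d_i1 = -16.67 cm.
The intermediate image is 16.67 cm to the left of lens 1 (virtual), which is 8.23 − (-16.67) = 24.90 cm to the left of lens 2, so d_o2 = +24.90 cm.
Lens 2: 1/d_i2 = 1/f₂ − 1/d_o2 = 1/(29.8) − 1/(24.90) = -0.006604, so d_i2 = -151 cm.
The final image is virtual, 151 cm to the left of lens 2 (overall magnification ≈ 2.0).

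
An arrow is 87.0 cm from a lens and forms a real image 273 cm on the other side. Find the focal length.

Real image ⇒ d_i = +273 cm.
1/f = 1/d_o + 1/d_i = 1/(87.0) + 1/(273) = 0.01516, so f = 66.0 cm.
Since f is positive, the lens is converging.

f = 66.0 cm (converging)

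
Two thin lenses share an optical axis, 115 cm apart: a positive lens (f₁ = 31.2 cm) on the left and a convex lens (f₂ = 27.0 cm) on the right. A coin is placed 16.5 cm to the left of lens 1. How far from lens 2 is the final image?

Lens 1: 1/d_i1 = 1/f₁ − 1/d_o1 = 1/(31.2) − 1/(16.5) = -0.02855, so d_i1 = -35.02 cm.
The intermediate image is 35.02 cm to the left of lens 1 (virtual), which is 115 − (-35.02) = 150.0 cm to the left of lens 2, so d_o2 = +150.0 cm.
Lens 2: 1/d_i2 = 1/f₂ − 1/d_o2 = 1/(27.0) − 1/(150.0) = 0.03037, so d_i2 = 32.9 cm.
The final image is real, 32.9 cm to the right of lens 2 (overall magnification ≈ -0.47).

32.9 cm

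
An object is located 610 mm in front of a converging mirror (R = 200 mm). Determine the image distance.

f = R/2 = 200/2 = 100.0 mm.
Mirror equation: 1/s_i = 1/f − 1/s_o = 1/(100.0) − 1/(610) = 0.01000 − 0.001639 = 0.008361, so s_i = 120 mm.
The image is real, inverted and reduced, in front of the mirror.

120 mm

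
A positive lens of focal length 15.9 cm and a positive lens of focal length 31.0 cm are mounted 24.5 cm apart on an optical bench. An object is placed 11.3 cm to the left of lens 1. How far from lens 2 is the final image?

60.5 cm

Lens 1: 1/d_i1 = 1/f₁ − 1/d_o1 = 1/(15.9) − 1/(11.3) = -0.02560, so d_i1 = -39.06 cm.
The intermediate image is 39.06 cm to the left of lens 1 (virtual), which is 24.5 − (-39.06) = 63.56 cm to the left of lens 2, so d_o2 = +63.56 cm.
Lens 2: 1/d_i2 = 1/f₂ − 1/d_o2 = 1/(31.0) − 1/(63.56) = 0.01652, so d_i2 = 60.5 cm.
The final image is real, 60.5 cm to the right of lens 2 (overall magnification ≈ -3.3).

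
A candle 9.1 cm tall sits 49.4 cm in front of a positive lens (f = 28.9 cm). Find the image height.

12.8 cm

1/d_i = 1/f − 1/d_o = 1/(28.90) − 1/(49.4) = 0.01436, so d_i = 69.64 cm.
m = −d_i/d_o = -1.410.
|h_i| = |m|·h_o = 1.410 × 9.1 = 12.8 cm. The image is real, inverted and enlarged, on the far side of the lens.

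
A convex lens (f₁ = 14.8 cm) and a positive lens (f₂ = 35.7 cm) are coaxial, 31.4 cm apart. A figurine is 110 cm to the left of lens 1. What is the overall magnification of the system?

Lens 1: 1/d_i1 = 1/(14.8) − 1/(110) = 0.05848, so d_i1 = 17.10 cm; m₁ = −d_i1/d_o1 = -0.1555.
d_o2 = 31.4 − (17.10) = 14.30 cm.
Lens 2: 1/d_i2 = 1/(35.7) − 1/(14.30) = -0.04192, so d_i2 = -23.86 cm; m₂ = −d_i2/d_o2 = +1.668.
m = m₁·m₂ = (-0.1555)(+1.668) = -0.259.

m = -0.259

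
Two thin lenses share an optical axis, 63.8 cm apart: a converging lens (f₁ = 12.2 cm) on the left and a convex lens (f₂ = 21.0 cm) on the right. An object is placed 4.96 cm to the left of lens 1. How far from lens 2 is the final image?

29.6 cm

Lens 1: 1/d_i1 = 1/f₁ − 1/d_o1 = 1/(12.2) − 1/(4.96) = -0.1196, so d_i1 = -8.358 cm.
The intermediate image is 8.358 cm to the left of lens 1 (virtual), which is 63.8 − (-8.358) = 72.16 cm to the left of lens 2, so d_o2 = +72.16 cm.
Lens 2: 1/d_i2 = 1/f₂ − 1/d_o2 = 1/(21.0) − 1/(72.16) = 0.03376, so d_i2 = 29.6 cm.
The final image is real, 29.6 cm to the right of lens 2 (overall magnification ≈ -0.69).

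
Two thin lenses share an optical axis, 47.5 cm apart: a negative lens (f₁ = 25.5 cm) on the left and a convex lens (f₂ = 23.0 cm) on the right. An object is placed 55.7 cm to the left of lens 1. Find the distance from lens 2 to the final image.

Lens 1 is diverging, so f₁ = −25.5 cm.
Lens 1: 1/d_i1 = 1/f₁ − 1/d_o1 = 1/(-25.5) − 1/(55.7) = -0.05717, so d_i1 = -17.49 cm.
The intermediate image is 17.49 cm to the left of lens 1 (virtual), which is 47.5 − (-17.49) = 64.99 cm to the left of lens 2, so d_o2 = +64.99 cm.
Lens 2: 1/d_i2 = 1/f₂ − 1/d_o2 = 1/(23.0) − 1/(64.99) = 0.02809, so d_i2 = 35.6 cm.
The final image is real, 35.6 cm to the right of lens 2 (overall magnification ≈ -0.17).

35.6 cm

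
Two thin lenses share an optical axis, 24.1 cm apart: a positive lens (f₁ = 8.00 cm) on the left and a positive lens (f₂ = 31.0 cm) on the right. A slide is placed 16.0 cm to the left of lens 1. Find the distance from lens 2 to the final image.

11.0 cm

Lens 1: 1/d_i1 = 1/f₁ − 1/d_o1 = 1/(8.00) − 1/(16.0) = 0.06250, so d_i1 = 16.00 cm.
The intermediate image is 16.00 cm to the right of lens 1, which is 24.1 − (16.00) = 8.100 cm to the left of lens 2, so d_o2 = +8.100 cm.
Lens 2: 1/d_i2 = 1/f₂ − 1/d_o2 = 1/(31.0) − 1/(8.100) = -0.09120, so d_i2 = -11.0 cm.
The final image is virtual, 11.0 cm to the left of lens 2 (overall magnification ≈ -1.4).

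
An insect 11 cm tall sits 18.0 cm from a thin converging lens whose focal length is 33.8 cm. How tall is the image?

23.5 cm

1/d_i = 1/f − 1/d_o = 1/(33.80) − 1/(18.0) = -0.02597, so d_i = -38.51 cm.
m = −d_i/d_o = +2.139.
|h_i| = |m|·h_o = 2.139 × 11 = 23.5 cm. The image is virtual, upright and enlarged, on the same side as the object.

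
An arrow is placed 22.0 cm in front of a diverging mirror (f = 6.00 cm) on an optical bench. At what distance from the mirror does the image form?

4.71 cm

For a diverging mirror, f = -6.00 cm.
Mirror equation: 1/q = 1/f − 1/p = 1/(-6.000) − 1/(22.0) = -0.1667 − 0.04545 = -0.2121, so q = -4.71 cm.
The image is virtual, upright and reduced, behind the mirror.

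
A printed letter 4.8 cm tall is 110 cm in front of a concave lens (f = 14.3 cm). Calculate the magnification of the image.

For a concave lens, f = -14.3 cm.
1/d_i = 1/f − 1/d_o = 1/(-14.30) − 1/(110) = -0.07902, so d_i = -12.65 cm.
m = −d_i/d_o = −(-12.65)/(110) = +0.115.
The image is virtual, upright and reduced, on the same side as the object.

m = +0.115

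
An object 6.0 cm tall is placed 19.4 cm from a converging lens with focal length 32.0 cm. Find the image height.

15.2 cm

1/d_i = 1/f − 1/d_o = 1/(32.00) − 1/(19.4) = -0.02030, so d_i = -49.27 cm.
m = −d_i/d_o = +2.540.
|h_i| = |m|·h_o = 2.540 × 6.0 = 15.2 cm. The image is virtual, upright and enlarged, on the same side as the object.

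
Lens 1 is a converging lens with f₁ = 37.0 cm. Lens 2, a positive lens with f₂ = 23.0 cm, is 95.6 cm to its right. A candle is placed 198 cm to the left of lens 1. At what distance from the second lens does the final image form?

Lens 1: 1/d_i1 = 1/f₁ − 1/d_o1 = 1/(37.0) − 1/(198) = 0.02198, so d_i1 = 45.50 cm.
The intermediate image is 45.50 cm to the right of lens 1, which is 95.6 − (45.50) = 50.10 cm to the left of lens 2, so d_o2 = +50.10 cm.
Lens 2: 1/d_i2 = 1/f₂ − 1/d_o2 = 1/(23.0) − 1/(50.10) = 0.02352, so d_i2 = 42.5 cm.
The final image is real, 42.5 cm to the right of lens 2 (overall magnification ≈ 0.20).

42.5 cm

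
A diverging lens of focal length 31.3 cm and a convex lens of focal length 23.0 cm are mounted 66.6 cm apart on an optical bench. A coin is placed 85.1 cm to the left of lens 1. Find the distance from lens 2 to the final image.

31.0 cm

Lens 1 is diverging, so f₁ = −31.3 cm.
Lens 1: 1/d_i1 = 1/f₁ − 1/d_o1 = 1/(-31.3) − 1/(85.1) = -0.04370, so d_i1 = -22.88 cm.
The intermediate image is 22.88 cm to the left of lens 1 (virtual), which is 66.6 − (-22.88) = 89.48 cm to the left of lens 2, so d_o2 = +89.48 cm.
Lens 2: 1/d_i2 = 1/f₂ − 1/d_o2 = 1/(23.0) − 1/(89.48) = 0.03230, so d_i2 = 31.0 cm.
The final image is real, 31.0 cm to the right of lens 2 (overall magnification ≈ -0.093).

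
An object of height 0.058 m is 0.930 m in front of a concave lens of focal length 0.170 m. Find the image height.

0.00896 m

For a concave lens, f = -0.170 m.
1/d_i = 1/f − 1/d_o = 1/(-0.1700) − 1/(0.930) = -6.958, so d_i = -0.1437 m.
m = −d_i/d_o = +0.1545.
|h_i| = |m|·h_o = 0.1545 × 0.058 = 0.00896 m. The image is virtual, upright and reduced, on the same side as the object.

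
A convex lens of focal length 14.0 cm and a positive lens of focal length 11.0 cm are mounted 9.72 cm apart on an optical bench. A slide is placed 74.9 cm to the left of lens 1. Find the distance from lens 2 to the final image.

4.46 cm

Lens 1: 1/d_i1 = 1/f₁ − 1/d_o1 = 1/(14.0) − 1/(74.9) = 0.05808, so d_i1 = 17.22 cm.
The intermediate image is 17.22 cm to the right of lens 1, which lies 7.500 cm to the right of lens 2 — a virtual object — so d_o2 = −7.500 cm.
Lens 2: 1/d_i2 = 1/f₂ − 1/d_o2 = 1/(11.0) − 1/(-7.500) = 0.2242, so d_i2 = 4.46 cm.
The final image is real, 4.46 cm to the right of lens 2 (overall magnification ≈ -0.14).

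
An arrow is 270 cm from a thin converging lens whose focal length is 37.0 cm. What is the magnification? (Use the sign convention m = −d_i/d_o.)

1/d_i = 1/f − 1/d_o = 1/(37.00) − 1/(270) = 0.02332, so d_i = 42.88 cm.
m = −d_i/d_o = −(42.88)/(270) = -0.159.
The image is real, inverted and reduced, on the far side of the lens.

m = -0.159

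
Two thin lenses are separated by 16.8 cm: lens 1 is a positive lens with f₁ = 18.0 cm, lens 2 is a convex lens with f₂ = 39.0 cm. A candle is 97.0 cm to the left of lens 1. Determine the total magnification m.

Lens 1: 1/d_i1 = 1/(18.0) − 1/(97.0) = 0.04525, so d_i1 = 22.10 cm; m₁ = −d_i1/d_o1 = -0.2278.
d_o2 = 16.8 − (22.10) = -5.300 cm (virtual object).
Lens 2: 1/d_i2 = 1/(39.0) − 1/(-5.300) = 0.2143, so d_i2 = 4.666 cm; m₂ = −d_i2/d_o2 = +0.8804.
m = m₁·m₂ = (-0.2278)(+0.8804) = -0.201.

m = -0.201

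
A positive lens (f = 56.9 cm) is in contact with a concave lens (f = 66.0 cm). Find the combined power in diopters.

P = +0.242 D

P₁ = 1/f₁ = 1/(0.569 m) = +1.757 D; P₂ = 1/f₂ = 1/(-0.660 m) = -1.515 D.
For thin lenses in contact, P = P₁ + P₂ = (+1.757) + (-1.515) = +0.242 D.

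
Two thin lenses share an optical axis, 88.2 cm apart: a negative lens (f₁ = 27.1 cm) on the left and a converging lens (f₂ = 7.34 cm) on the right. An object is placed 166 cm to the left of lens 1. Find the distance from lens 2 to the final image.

Lens 1 is diverging, so f₁ = −27.1 cm.
Lens 1: 1/d_i1 = 1/f₁ − 1/d_o1 = 1/(-27.1) − 1/(166) = -0.04292, so d_i1 = -23.30 cm.
The intermediate image is 23.30 cm to the left of lens 1 (virtual), which is 88.2 − (-23.30) = 111.5 cm to the left of lens 2, so d_o2 = +111.5 cm.
Lens 2: 1/d_i2 = 1/f₂ − 1/d_o2 = 1/(7.34) − 1/(111.5) = 0.1273, so d_i2 = 7.86 cm.
The final image is real, 7.86 cm to the right of lens 2 (overall magnification ≈ -0.0099).

7.86 cm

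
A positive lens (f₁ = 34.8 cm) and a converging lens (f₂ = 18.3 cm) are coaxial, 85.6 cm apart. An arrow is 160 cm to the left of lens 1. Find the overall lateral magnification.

Lens 1: 1/d_i1 = 1/(34.8) − 1/(160) = 0.02249, so d_i1 = 44.47 cm; m₁ = −d_i1/d_o1 = -0.2779.
d_o2 = 85.6 − (44.47) = 41.13 cm.
Lens 2: 1/d_i2 = 1/(18.3) − 1/(41.13) = 0.03033, so d_i2 = 32.97 cm; m₂ = −d_i2/d_o2 = -0.8016.
m = m₁·m₂ = (-0.2779)(-0.8016) = +0.223.

m = +0.223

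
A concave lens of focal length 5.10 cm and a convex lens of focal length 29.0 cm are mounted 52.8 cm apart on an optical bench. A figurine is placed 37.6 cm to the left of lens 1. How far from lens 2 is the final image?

58.7 cm

Lens 1 is diverging, so f₁ = −5.10 cm.
Lens 1: 1/d_i1 = 1/f₁ − 1/d_o1 = 1/(-5.10) − 1/(37.6) = -0.2227, so d_i1 = -4.491 cm.
The intermediate image is 4.491 cm to the left of lens 1 (virtual), which is 52.8 − (-4.491) = 57.29 cm to the left of lens 2, so d_o2 = +57.29 cm.
Lens 2: 1/d_i2 = 1/f₂ − 1/d_o2 = 1/(29.0) − 1/(57.29) = 0.01703, so d_i2 = 58.7 cm.
The final image is real, 58.7 cm to the right of lens 2 (overall magnification ≈ -0.12).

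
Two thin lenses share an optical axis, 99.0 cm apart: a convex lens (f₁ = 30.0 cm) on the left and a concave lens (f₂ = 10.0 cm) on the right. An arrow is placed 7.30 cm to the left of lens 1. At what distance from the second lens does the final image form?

Lens 1: 1/d_i1 = 1/f₁ − 1/d_o1 = 1/(30.0) − 1/(7.30) = -0.1037, so d_i1 = -9.648 cm.
The intermediate image is 9.648 cm to the left of lens 1 (virtual), which is 99.0 − (-9.648) = 108.6 cm to the left of lens 2, so d_o2 = +108.6 cm.
Lens 2 is diverging, so f₂ = −10.0 cm.
Lens 2: 1/d_i2 = 1/f₂ − 1/d_o2 = 1/(-10.0) − 1/(108.6) = -0.1092, so d_i2 = -9.16 cm.
The final image is virtual, 9.16 cm to the left of lens 2 (overall magnification ≈ 0.11).

9.16 cm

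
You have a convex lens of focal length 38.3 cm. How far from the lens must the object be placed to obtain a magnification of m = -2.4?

54.3 cm

m = −d_i/d_o ⇒ d_i = −m·d_o.
1/f = 1/d_o + 1/d_i = 1/d_o − 1/(m·d_o) = (1 − 1/m)/d_o, so d_o = f(1 − 1/m) = (38.30)(1 − 1/(-2.4)) = 54.3 cm.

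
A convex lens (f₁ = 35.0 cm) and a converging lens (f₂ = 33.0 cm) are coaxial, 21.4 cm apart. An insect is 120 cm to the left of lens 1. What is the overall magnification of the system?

m = -0.223

Lens 1: 1/d_i1 = 1/(35.0) − 1/(120) = 0.02024, so d_i1 = 49.41 cm; m₁ = −d_i1/d_o1 = -0.4117.
d_o2 = 21.4 − (49.41) = -28.01 cm (virtual object).
Lens 2: 1/d_i2 = 1/(33.0) − 1/(-28.01) = 0.06600, so d_i2 = 15.15 cm; m₂ = −d_i2/d_o2 = +0.5409.
m = m₁·m₂ = (-0.4117)(+0.5409) = -0.223.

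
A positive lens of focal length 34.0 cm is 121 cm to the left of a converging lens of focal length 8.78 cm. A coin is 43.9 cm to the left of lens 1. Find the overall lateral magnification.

Lens 1: 1/d_i1 = 1/(34.0) − 1/(43.9) = 0.006633, so d_i1 = 150.8 cm; m₁ = −d_i1/d_o1 = -3.435.
d_o2 = 121 − (150.8) = -29.80 cm (virtual object).
Lens 2: 1/d_i2 = 1/(8.78) − 1/(-29.80) = 0.1475, so d_i2 = 6.782 cm; m₂ = −d_i2/d_o2 = +0.2276.
m = m₁·m₂ = (-3.435)(+0.2276) = -0.782.

m = -0.782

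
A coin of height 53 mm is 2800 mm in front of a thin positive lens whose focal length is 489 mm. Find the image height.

1/d_i = 1/f − 1/d_o = 1/(489.0) − 1/(2800) = 0.001688, so d_i = 592.5 mm.
m = −d_i/d_o = -0.2116.
|h_i| = |m|·h_o = 0.2116 × 53 = 11.2 mm. The image is real, inverted and reduced, on the far side of the lens.

11.2 mm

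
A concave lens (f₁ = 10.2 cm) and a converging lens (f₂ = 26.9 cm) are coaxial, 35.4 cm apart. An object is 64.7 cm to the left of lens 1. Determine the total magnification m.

m = -0.212

f₁ = −10.2 cm (diverging).
Lens 1: 1/d_i1 = 1/(-10.2) − 1/(64.7) = -0.1135, so d_i1 = -8.811 cm; m₁ = −d_i1/d_o1 = +0.1362.
d_o2 = 35.4 − (-8.811) = 44.21 cm.
Lens 2: 1/d_i2 = 1/(26.9) − 1/(44.21) = 0.01456, so d_i2 = 68.70 cm; m₂ = −d_i2/d_o2 = -1.554.
m = m₁·m₂ = (+0.1362)(-1.554) = -0.212.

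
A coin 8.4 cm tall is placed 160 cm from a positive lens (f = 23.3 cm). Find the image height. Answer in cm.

1/d_i = 1/f − 1/d_o = 1/(23.30) − 1/(160) = 0.03667, so d_i = 27.27 cm.
m = −d_i/d_o = -0.1704.
|h_i| = |m|·h_o = 0.1704 × 8.4 = 1.43 cm. The image is real, inverted and reduced, on the far side of the lens.

1.43 cm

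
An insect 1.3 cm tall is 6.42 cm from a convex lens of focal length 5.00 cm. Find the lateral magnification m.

1/d_i = 1/f − 1/d_o = 1/(5.000) − 1/(6.42) = 0.04424, so d_i = 22.61 cm.
m = −d_i/d_o = −(22.61)/(6.42) = -3.52.
The image is real, inverted and enlarged, on the far side of the lens.

m = -3.52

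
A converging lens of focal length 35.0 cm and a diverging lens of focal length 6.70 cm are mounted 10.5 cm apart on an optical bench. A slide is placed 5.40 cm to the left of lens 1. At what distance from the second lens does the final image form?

Lens 1: 1/d_i1 = 1/f₁ − 1/d_o1 = 1/(35.0) − 1/(5.40) = -0.1566, so d_i1 = -6.385 cm.
The intermediate image is 6.385 cm to the left of lens 1 (virtual), which is 10.5 − (-6.385) = 16.88 cm to the left of lens 2, so d_o2 = +16.88 cm.
Lens 2 is diverging, so f₂ = −6.70 cm.
Lens 2: 1/d_i2 = 1/f₂ − 1/d_o2 = 1/(-6.70) − 1/(16.88) = -0.2085, so d_i2 = -4.80 cm.
The final image is virtual, 4.80 cm to the left of lens 2 (overall magnification ≈ 0.34).

4.80 cm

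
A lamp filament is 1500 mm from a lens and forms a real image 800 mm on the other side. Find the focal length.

Real image ⇒ d_i = +800 mm.
1/f = 1/d_o + 1/d_i = 1/(1500) + 1/(800) = 0.001917, so f = 522 mm.
Since f is positive, the lens is converging.

f = 522 mm (converging)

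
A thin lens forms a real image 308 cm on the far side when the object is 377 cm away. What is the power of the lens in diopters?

P = +0.590 D

d_i = +308 cm.
1/f = 1/d_o + 1/d_i = 1/(377) + 1/(308) = 0.005899 cm⁻¹.
f = 169.5 cm = 1.695 m, so P = 1/f = +0.590 D.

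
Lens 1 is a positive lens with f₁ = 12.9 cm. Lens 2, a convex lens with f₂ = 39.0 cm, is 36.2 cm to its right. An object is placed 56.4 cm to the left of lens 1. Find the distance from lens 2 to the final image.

Lens 1: 1/d_i1 = 1/f₁ − 1/d_o1 = 1/(12.9) − 1/(56.4) = 0.05979, so d_i1 = 16.73 cm.
The intermediate image is 16.73 cm to the right of lens 1, which is 36.2 − (16.73) = 19.47 cm to the left of lens 2, so d_o2 = +19.47 cm.
Lens 2: 1/d_i2 = 1/f₂ − 1/d_o2 = 1/(39.0) − 1/(19.47) = -0.02572, so d_i2 = -38.9 cm.
The final image is virtual, 38.9 cm to the left of lens 2 (overall magnification ≈ -0.59).

38.9 cm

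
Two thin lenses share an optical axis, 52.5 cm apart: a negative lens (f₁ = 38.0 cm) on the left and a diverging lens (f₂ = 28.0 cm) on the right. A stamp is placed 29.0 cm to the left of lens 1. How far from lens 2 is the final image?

Lens 1 is diverging, so f₁ = −38.0 cm.
Lens 1: 1/d_i1 = 1/f₁ − 1/d_o1 = 1/(-38.0) − 1/(29.0) = -0.06080, so d_i1 = -16.45 cm.
The intermediate image is 16.45 cm to the left of lens 1 (virtual), which is 52.5 − (-16.45) = 68.95 cm to the left of lens 2, so d_o2 = +68.95 cm.
Lens 2 is diverging, so f₂ = −28.0 cm.
Lens 2: 1/d_i2 = 1/f₂ − 1/d_o2 = 1/(-28.0) − 1/(68.95) = -0.05022, so d_i2 = -19.9 cm.
The final image is virtual, 19.9 cm to the left of lens 2 (overall magnification ≈ 0.16).

19.9 cm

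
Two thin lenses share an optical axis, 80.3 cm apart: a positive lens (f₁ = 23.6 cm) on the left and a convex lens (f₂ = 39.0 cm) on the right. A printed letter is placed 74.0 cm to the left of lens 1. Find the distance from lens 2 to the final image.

268 cm

Lens 1: 1/d_i1 = 1/f₁ − 1/d_o1 = 1/(23.6) − 1/(74.0) = 0.02886, so d_i1 = 34.65 cm.
The intermediate image is 34.65 cm to the right of lens 1, which is 80.3 − (34.65) = 45.65 cm to the left of lens 2, so d_o2 = +45.65 cm.
Lens 2: 1/d_i2 = 1/f₂ − 1/d_o2 = 1/(39.0) − 1/(45.65) = 0.003735, so d_i2 = 268 cm.
The final image is real, 268 cm to the right of lens 2 (overall magnification ≈ 2.7).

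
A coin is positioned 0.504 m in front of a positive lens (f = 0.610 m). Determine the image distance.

Lens equation: 1/v = 1/f − 1/u = 1/(0.6100) − 1/(0.504) = 1.639 − 1.984 = -0.3448, so v = -2.90 m.
The image is virtual, upright and enlarged, on the same side as the object.

2.90 m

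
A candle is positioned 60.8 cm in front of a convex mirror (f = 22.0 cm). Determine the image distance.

16.2 cm

For a convex mirror, f = -22.0 cm.
Mirror equation: 1/v = 1/f − 1/u = 1/(-22.00) − 1/(60.8) = -0.04545 − 0.01645 = -0.06190, so v = -16.2 cm.
The image is virtual, upright and reduced, behind the mirror.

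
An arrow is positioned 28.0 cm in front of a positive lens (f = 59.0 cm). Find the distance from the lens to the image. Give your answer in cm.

Thin-lens equation: 1/q = 1/f − 1/p = 1/(59.00) − 1/(28.0) = 0.01695 − 0.03571 = -0.01877, so q = -53.3 cm.
The image is virtual, upright and enlarged, on the same side as the object.

53.3 cm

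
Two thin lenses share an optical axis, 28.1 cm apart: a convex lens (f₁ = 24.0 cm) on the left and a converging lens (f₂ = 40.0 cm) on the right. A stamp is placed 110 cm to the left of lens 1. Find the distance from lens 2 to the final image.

Lens 1: 1/d_i1 = 1/f₁ − 1/d_o1 = 1/(24.0) − 1/(110) = 0.03258, so d_i1 = 30.70 cm.
The intermediate image is 30.70 cm to the right of lens 1, which lies 2.600 cm to the right of lens 2 — a virtual object — so d_o2 = −2.600 cm.
Lens 2: 1/d_i2 = 1/f₂ − 1/d_o2 = 1/(40.0) − 1/(-2.600) = 0.4096, so d_i2 = 2.44 cm.
The final image is real, 2.44 cm to the right of lens 2 (overall magnification ≈ -0.26).

2.44 cm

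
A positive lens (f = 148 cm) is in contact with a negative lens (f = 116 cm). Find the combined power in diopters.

P = -0.186 D

P₁ = 1/f₁ = 1/(1.48 m) = +0.6757 D; P₂ = 1/f₂ = 1/(-1.16 m) = -0.8621 D.
For thin lenses in contact, P = P₁ + P₂ = (+0.6757) + (-0.8621) = -0.186 D.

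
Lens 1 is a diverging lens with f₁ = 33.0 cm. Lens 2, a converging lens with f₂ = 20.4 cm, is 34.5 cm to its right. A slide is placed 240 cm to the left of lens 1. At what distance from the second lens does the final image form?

Lens 1 is diverging, so f₁ = −33.0 cm.
Lens 1: 1/d_i1 = 1/f₁ − 1/d_o1 = 1/(-33.0) − 1/(240) = -0.03447, so d_i1 = -29.01 cm.
The intermediate image is 29.01 cm to the left of lens 1 (virtual), which is 34.5 − (-29.01) = 63.51 cm to the left of lens 2, so d_o2 = +63.51 cm.
Lens 2: 1/d_i2 = 1/f₂ − 1/d_o2 = 1/(20.4) − 1/(63.51) = 0.03327, so d_i2 = 30.1 cm.
The final image is real, 30.1 cm to the right of lens 2 (overall magnification ≈ -0.057).

30.1 cm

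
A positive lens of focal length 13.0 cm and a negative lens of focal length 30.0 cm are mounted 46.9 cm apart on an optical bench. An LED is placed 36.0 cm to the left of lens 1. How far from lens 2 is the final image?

Lens 1: 1/d_i1 = 1/f₁ − 1/d_o1 = 1/(13.0) − 1/(36.0) = 0.04915, so d_i1 = 20.35 cm.
The intermediate image is 20.35 cm to the right of lens 1, which is 46.9 − (20.35) = 26.55 cm to the left of lens 2, so d_o2 = +26.55 cm.
Lens 2 is diverging, so f₂ = −30.0 cm.
Lens 2: 1/d_i2 = 1/f₂ − 1/d_o2 = 1/(-30.0) − 1/(26.55) = -0.07100, so d_i2 = -14.1 cm.
The final image is virtual, 14.1 cm to the left of lens 2 (overall magnification ≈ -0.30).

14.1 cm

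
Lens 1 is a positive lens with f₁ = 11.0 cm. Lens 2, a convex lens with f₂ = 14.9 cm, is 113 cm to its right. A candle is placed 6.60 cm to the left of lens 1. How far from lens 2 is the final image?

Lens 1: 1/d_i1 = 1/f₁ − 1/d_o1 = 1/(11.0) − 1/(6.60) = -0.06061, so d_i1 = -16.50 cm.
The intermediate image is 16.50 cm to the left of lens 1 (virtual), which is 113 − (-16.50) = 129.5 cm to the left of lens 2, so d_o2 = +129.5 cm.
Lens 2: 1/d_i2 = 1/f₂ − 1/d_o2 = 1/(14.9) − 1/(129.5) = 0.05939, so d_i2 = 16.8 cm.
The final image is real, 16.8 cm to the right of lens 2 (overall magnification ≈ -0.33).

16.8 cm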